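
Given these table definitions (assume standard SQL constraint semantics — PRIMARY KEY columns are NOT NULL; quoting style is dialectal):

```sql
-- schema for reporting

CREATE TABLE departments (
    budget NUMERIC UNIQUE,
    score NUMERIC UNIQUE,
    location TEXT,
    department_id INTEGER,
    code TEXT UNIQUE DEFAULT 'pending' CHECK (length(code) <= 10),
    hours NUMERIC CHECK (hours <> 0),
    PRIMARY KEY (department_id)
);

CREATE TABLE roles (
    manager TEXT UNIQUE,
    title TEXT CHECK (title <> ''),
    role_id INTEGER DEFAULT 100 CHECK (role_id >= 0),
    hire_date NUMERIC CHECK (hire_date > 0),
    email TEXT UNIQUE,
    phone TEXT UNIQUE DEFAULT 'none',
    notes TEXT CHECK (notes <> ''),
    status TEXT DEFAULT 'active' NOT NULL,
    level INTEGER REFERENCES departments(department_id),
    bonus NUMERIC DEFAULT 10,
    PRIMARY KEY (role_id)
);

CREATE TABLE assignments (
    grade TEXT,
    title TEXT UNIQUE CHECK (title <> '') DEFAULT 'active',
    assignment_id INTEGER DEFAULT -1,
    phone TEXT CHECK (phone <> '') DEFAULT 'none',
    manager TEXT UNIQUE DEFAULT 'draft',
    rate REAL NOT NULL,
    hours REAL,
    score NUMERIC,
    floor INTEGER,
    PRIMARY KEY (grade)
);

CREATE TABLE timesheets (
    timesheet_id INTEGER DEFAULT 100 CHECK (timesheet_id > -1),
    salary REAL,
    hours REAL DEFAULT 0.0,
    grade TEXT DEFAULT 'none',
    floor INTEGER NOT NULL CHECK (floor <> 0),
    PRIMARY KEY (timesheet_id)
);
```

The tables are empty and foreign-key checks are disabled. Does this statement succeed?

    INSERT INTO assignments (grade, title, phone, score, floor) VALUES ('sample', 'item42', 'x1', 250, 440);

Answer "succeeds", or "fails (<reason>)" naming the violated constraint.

rate is omitted from the column list and has no DEFAULT, so it would receive NULL.
But rate is declared NOT NULL.

fails (NOT NULL on rate)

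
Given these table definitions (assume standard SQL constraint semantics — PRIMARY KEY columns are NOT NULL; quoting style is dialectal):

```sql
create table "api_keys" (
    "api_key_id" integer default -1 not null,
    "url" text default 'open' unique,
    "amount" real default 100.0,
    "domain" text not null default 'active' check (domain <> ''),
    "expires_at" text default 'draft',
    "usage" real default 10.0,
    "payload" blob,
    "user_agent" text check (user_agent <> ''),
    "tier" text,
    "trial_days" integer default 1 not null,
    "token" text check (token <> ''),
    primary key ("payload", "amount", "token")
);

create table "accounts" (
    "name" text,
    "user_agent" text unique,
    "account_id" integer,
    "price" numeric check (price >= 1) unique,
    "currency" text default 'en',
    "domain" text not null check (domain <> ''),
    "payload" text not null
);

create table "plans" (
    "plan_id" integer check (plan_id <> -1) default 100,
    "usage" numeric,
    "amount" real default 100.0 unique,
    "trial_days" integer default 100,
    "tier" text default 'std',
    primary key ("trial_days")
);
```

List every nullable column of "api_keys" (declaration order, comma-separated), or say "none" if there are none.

- api_key_id: declared NOT NULL → not nullable.
- url: UNIQUE does not imply NOT NULL → nullable.
- amount: part of the PRIMARY KEY, which implies NOT NULL → not nullable.
- domain: declared NOT NULL → not nullable.
- expires_at: DEFAULT only fills an omitted column; an explicit NULL is still allowed → nullable.
- usage: DEFAULT only fills an omitted column; an explicit NULL is still allowed → nullable.
- payload: part of the PRIMARY KEY, which implies NOT NULL → not nullable.
- user_agent: CHECK does not forbid NULL (a CHECK constraint passes when its expression is NULL) → nullable.
- tier: no NOT NULL constraint applies → nullable.
- trial_days: declared NOT NULL → not nullable.
- token: part of the PRIMARY KEY, which implies NOT NULL → not nullable.

url, expires_at, usage, user_agent, tier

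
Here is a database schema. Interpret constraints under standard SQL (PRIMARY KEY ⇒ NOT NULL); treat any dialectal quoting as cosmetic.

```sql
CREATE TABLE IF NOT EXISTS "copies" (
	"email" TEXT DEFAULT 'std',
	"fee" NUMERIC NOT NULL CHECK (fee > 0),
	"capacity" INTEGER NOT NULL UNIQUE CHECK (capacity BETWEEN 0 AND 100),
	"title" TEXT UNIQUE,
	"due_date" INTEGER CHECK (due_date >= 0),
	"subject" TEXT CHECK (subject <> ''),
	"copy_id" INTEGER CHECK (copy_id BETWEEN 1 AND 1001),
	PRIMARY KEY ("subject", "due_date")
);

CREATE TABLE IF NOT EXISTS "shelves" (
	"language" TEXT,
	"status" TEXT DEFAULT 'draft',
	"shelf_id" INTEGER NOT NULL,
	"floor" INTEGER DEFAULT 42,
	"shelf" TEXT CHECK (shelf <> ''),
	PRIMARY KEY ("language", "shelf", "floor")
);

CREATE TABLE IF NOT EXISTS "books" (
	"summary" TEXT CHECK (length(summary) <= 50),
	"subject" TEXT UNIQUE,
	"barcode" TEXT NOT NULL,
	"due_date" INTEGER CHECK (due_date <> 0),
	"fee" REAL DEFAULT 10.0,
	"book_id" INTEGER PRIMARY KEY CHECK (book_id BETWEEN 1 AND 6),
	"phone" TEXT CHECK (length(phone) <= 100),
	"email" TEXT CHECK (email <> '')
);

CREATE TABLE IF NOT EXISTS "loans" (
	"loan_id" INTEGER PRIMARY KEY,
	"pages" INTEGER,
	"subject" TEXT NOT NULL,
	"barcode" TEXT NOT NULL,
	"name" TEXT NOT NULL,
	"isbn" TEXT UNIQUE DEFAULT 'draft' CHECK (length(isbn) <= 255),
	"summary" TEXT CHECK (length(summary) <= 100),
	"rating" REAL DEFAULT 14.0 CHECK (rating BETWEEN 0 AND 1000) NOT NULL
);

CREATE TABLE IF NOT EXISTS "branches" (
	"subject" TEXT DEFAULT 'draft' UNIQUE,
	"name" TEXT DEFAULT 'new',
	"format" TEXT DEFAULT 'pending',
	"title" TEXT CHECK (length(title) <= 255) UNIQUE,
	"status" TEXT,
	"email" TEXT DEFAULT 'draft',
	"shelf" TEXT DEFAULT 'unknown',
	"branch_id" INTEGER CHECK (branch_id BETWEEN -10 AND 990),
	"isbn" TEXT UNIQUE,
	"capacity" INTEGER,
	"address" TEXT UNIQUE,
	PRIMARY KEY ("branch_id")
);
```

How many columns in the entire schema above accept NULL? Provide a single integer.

copies: 3 nullable (email, title, copy_id — PK (subject, due_date) and explicit NOT NULL columns excluded).
shelves: 1 nullable (status — PK (language, shelf, floor) and explicit NOT NULL columns excluded).
books: 6 nullable (summary, subject, due_date, fee, phone, email — PK (book_id) and explicit NOT NULL columns excluded).
loans: 3 nullable (pages, isbn, summary — PK (loan_id) and explicit NOT NULL columns excluded).
branches: 10 nullable (subject, name, format, title, status, email, shelf, isbn, capacity, address — PK (branch_id) and explicit NOT NULL columns excluded).
Total: 3 + 1 + 6 + 3 + 10 = 23.

23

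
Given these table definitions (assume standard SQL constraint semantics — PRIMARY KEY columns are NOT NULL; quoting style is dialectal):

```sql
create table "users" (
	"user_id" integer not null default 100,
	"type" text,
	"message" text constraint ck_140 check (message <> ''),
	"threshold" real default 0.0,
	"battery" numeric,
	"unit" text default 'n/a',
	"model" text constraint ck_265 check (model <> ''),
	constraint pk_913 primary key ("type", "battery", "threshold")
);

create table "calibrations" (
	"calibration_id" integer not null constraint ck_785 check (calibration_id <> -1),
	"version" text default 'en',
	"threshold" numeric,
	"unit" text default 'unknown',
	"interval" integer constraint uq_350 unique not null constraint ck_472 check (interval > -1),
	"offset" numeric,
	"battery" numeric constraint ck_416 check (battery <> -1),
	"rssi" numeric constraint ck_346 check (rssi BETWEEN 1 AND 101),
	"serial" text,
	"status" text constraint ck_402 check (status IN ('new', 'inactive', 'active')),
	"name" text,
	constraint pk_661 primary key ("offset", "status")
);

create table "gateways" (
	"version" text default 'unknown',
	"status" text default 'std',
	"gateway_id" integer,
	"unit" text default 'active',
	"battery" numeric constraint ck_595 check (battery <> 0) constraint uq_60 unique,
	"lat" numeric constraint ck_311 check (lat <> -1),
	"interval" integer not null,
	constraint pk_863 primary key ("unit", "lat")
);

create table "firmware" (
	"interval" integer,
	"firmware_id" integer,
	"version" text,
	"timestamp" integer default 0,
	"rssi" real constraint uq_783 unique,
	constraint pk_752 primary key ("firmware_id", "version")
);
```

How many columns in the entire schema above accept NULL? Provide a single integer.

17

users: 3 nullable (message, unit, model — PK (type, battery, threshold) and explicit NOT NULL columns excluded).
calibrations: 7 nullable (version, threshold, unit, battery, rssi, serial, name — PK (offset, status) and explicit NOT NULL columns excluded).
gateways: 4 nullable (version, status, gateway_id, battery — PK (unit, lat) and explicit NOT NULL columns excluded).
firmware: 3 nullable (interval, timestamp, rssi — PK (firmware_id, version) and explicit NOT NULL columns excluded).
Total: 3 + 7 + 4 + 3 = 17.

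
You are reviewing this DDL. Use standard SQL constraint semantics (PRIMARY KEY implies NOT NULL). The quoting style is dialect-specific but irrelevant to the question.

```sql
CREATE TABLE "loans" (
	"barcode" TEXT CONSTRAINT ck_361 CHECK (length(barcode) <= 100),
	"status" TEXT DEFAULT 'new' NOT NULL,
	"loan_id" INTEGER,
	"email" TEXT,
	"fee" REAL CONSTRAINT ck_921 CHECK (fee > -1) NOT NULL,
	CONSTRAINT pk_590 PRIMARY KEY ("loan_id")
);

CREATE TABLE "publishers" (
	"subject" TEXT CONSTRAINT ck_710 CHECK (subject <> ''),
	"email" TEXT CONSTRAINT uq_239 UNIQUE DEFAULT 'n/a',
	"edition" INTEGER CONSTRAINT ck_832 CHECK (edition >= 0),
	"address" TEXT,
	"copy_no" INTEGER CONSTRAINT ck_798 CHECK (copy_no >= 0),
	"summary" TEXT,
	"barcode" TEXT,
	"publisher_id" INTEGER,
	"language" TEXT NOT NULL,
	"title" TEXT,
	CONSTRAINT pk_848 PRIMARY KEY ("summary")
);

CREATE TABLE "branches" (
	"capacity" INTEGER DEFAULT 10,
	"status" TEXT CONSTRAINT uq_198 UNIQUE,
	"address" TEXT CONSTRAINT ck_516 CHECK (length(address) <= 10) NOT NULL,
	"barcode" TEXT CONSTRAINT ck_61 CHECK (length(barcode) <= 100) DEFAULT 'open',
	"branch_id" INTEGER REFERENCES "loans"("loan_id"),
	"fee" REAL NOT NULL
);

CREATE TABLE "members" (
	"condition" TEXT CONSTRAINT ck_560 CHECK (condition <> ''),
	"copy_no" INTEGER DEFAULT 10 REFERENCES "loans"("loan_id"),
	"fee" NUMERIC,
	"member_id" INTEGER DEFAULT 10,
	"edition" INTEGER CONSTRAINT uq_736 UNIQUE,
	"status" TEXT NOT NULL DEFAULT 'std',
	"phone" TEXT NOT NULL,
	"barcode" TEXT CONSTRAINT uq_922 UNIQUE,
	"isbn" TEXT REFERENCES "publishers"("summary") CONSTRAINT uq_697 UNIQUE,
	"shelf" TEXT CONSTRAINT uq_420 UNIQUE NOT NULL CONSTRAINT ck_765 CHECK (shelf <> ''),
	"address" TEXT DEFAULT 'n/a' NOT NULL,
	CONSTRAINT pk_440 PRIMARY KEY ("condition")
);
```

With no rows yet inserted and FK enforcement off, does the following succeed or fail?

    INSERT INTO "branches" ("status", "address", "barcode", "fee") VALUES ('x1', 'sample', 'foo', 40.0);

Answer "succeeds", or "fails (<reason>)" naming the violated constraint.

NOT NULL columns: address is supplied; fee is supplied.
CHECK constraints: 'sample' satisfies (length(address) <= 10); 'foo' satisfies (length(barcode) <= 100).
No constraint is violated.

succeeds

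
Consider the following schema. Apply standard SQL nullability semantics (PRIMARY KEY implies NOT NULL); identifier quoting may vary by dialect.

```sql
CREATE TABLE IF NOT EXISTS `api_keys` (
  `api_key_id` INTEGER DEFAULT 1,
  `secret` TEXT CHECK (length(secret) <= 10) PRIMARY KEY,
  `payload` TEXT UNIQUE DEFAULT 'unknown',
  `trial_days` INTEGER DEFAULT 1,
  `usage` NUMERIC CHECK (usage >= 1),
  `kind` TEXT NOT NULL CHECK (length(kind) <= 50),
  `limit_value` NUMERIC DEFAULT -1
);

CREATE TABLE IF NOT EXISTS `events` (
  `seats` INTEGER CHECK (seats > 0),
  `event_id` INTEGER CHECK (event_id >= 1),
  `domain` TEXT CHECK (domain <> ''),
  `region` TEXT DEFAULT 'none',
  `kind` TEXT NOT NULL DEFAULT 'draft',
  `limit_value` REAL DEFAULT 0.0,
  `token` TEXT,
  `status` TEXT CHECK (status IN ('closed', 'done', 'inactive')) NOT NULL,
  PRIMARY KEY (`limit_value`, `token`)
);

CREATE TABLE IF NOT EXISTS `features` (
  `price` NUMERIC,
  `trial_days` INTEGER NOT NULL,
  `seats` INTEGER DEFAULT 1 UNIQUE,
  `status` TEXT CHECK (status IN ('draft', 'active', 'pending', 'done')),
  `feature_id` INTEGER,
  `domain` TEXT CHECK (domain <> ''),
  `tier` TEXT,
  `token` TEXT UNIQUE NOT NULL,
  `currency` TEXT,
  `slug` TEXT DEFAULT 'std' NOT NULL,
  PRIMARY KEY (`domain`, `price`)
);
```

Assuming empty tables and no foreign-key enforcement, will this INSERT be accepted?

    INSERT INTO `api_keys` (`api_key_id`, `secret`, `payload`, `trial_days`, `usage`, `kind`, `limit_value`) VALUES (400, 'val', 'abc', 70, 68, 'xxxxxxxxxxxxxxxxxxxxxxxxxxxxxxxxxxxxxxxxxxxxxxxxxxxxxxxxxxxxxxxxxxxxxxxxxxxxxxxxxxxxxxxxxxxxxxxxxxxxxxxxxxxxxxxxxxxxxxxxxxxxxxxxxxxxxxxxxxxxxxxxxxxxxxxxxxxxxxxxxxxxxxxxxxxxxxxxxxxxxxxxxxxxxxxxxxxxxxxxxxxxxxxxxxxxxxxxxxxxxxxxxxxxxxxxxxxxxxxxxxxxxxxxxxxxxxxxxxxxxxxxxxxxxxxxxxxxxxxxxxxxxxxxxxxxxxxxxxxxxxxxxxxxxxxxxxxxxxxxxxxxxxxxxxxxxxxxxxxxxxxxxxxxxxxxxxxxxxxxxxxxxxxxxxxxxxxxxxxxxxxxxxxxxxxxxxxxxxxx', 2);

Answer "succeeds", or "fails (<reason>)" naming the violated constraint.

The value 'xxxxxxxxxxxxxxxxxxxxxxxxxxxxxxxxxxxxxxxxxxxxxxxxxxxxxxxxxxxxxxxxxxxxxxxxxxxxxxxxxxxxxxxxxxxxxxxxxxxxxxxxxxxxxxxxxxxxxxxxxxxxxxxxxxxxxxxxxxxxxxxxxxxxxxxxxxxxxxxxxxxxxxxxxxxxxxxxxxxxxxxxxxxxxxxxxxxxxxxxxxxxxxxxxxxxxxxxxxxxxxxxxxxxxxxxxxxxxxxxxxxxxxxxxxxxxxxxxxxxxxxxxxxxxxxxxxxxxxxxxxxxxxxxxxxxxxxxxxxxxxxxxxxxxxxxxxxxxxxxxxxxxxxxxxxxxxxxxxxxxxxxxxxxxxxxxxxxxxxxxxxxxxxxxxxxxxxxxxxxxxxxxxxxxxxxxxxxxxxx' for kind violates CHECK (length(kind) <= 50).

fails (CHECK on kind)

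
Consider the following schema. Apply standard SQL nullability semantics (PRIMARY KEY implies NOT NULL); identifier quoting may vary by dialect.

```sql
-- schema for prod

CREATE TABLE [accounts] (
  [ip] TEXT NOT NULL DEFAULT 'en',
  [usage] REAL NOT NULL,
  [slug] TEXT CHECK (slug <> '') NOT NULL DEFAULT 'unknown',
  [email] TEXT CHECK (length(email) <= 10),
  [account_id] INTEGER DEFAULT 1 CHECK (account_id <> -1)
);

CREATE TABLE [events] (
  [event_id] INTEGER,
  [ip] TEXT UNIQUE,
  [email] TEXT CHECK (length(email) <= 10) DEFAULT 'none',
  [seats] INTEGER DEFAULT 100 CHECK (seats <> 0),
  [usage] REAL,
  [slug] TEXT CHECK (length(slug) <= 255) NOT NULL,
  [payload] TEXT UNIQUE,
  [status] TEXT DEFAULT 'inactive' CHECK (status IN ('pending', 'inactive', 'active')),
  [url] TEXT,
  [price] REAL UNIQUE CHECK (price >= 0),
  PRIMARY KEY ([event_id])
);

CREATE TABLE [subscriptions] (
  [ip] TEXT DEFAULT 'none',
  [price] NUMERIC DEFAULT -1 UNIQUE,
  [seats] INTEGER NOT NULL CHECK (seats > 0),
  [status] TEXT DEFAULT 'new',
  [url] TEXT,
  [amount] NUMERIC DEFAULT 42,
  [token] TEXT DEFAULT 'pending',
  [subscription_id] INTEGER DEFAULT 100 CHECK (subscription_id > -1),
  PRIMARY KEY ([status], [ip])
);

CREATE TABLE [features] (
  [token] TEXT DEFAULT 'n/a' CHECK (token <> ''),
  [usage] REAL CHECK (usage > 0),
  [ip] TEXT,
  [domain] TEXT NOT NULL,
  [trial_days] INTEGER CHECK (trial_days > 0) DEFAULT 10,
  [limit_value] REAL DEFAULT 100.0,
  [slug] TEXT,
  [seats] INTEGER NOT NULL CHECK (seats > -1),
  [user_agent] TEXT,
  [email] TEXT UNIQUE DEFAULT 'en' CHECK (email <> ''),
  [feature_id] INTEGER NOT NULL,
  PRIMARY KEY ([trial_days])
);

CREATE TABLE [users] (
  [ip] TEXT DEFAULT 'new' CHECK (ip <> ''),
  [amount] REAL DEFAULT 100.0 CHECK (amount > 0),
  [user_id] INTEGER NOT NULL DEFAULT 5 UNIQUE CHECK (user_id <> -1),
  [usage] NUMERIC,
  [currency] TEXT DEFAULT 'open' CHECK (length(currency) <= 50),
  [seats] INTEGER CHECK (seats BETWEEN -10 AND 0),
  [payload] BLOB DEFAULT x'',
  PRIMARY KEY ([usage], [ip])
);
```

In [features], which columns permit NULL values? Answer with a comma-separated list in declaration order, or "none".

- token: CHECK does not forbid NULL (a CHECK constraint passes when its expression is NULL) → nullable.
- usage: CHECK does not forbid NULL (a CHECK constraint passes when its expression is NULL) → nullable.
- ip: no NOT NULL constraint applies → nullable.
- domain: declared NOT NULL → not nullable.
- trial_days: part of the PRIMARY KEY, which implies NOT NULL → not nullable.
- limit_value: DEFAULT only fills an omitted column; an explicit NULL is still allowed → nullable.
- slug: no NOT NULL constraint applies → nullable.
- seats: declared NOT NULL → not nullable.
- user_agent: no NOT NULL constraint applies → nullable.
- email: CHECK does not forbid NULL (a CHECK constraint passes when its expression is NULL) → nullable.
- feature_id: declared NOT NULL → not nullable.

token, usage, ip, limit_value, slug, user_agent, email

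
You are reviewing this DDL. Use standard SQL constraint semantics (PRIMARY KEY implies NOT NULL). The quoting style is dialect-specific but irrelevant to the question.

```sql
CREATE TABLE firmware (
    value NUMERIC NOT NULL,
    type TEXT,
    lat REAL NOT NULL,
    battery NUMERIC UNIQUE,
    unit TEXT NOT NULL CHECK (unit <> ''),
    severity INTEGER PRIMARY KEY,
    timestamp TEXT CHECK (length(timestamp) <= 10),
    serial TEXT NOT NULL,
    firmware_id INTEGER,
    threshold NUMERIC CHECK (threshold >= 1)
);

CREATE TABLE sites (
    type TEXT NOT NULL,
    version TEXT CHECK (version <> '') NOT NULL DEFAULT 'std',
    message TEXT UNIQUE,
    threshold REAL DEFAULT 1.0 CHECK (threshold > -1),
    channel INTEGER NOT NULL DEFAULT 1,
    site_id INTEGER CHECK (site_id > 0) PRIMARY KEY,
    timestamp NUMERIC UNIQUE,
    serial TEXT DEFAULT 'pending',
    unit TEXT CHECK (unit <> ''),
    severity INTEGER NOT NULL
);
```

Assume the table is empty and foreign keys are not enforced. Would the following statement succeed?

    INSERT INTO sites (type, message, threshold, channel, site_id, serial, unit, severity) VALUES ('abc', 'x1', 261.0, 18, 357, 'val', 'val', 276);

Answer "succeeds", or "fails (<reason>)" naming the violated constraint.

succeeds

NOT NULL columns: channel is supplied; severity is supplied; site_id is supplied; type is supplied; version defaults to 'std'.
CHECK constraints: 261.0 satisfies (threshold > -1); 357 satisfies (site_id > 0); 'val' satisfies (unit <> '').
No constraint is violated.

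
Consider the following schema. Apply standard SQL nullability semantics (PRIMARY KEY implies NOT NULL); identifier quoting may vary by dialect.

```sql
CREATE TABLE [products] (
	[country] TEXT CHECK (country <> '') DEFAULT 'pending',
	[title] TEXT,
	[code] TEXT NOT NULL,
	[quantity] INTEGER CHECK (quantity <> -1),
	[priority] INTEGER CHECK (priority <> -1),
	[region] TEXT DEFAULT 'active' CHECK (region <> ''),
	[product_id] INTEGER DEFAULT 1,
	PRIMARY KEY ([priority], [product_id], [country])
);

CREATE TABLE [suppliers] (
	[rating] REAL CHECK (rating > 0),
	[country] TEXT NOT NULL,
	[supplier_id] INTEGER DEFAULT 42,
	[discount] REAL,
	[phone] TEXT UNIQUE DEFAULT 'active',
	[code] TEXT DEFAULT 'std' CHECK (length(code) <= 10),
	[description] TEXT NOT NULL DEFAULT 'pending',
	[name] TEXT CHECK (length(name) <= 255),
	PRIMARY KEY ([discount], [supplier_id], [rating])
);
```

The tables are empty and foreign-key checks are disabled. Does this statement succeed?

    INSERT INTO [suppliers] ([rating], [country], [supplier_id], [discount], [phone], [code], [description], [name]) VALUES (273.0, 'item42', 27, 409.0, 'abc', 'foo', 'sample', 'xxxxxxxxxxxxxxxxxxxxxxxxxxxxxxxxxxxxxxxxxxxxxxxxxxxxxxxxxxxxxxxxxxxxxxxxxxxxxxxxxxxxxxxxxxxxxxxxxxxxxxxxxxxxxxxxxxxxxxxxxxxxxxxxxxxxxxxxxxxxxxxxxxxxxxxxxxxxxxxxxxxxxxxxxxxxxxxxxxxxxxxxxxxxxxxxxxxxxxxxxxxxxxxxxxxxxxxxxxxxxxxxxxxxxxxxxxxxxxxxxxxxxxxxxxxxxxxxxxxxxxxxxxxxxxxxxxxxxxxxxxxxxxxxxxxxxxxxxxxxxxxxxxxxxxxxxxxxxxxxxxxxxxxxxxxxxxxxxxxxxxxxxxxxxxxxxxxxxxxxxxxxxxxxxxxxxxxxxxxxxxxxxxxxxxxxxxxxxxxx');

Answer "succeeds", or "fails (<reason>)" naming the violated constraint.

The value 'xxxxxxxxxxxxxxxxxxxxxxxxxxxxxxxxxxxxxxxxxxxxxxxxxxxxxxxxxxxxxxxxxxxxxxxxxxxxxxxxxxxxxxxxxxxxxxxxxxxxxxxxxxxxxxxxxxxxxxxxxxxxxxxxxxxxxxxxxxxxxxxxxxxxxxxxxxxxxxxxxxxxxxxxxxxxxxxxxxxxxxxxxxxxxxxxxxxxxxxxxxxxxxxxxxxxxxxxxxxxxxxxxxxxxxxxxxxxxxxxxxxxxxxxxxxxxxxxxxxxxxxxxxxxxxxxxxxxxxxxxxxxxxxxxxxxxxxxxxxxxxxxxxxxxxxxxxxxxxxxxxxxxxxxxxxxxxxxxxxxxxxxxxxxxxxxxxxxxxxxxxxxxxxxxxxxxxxxxxxxxxxxxxxxxxxxxxxxxxxx' for name violates CHECK (length(name) <= 255).

fails (CHECK on name)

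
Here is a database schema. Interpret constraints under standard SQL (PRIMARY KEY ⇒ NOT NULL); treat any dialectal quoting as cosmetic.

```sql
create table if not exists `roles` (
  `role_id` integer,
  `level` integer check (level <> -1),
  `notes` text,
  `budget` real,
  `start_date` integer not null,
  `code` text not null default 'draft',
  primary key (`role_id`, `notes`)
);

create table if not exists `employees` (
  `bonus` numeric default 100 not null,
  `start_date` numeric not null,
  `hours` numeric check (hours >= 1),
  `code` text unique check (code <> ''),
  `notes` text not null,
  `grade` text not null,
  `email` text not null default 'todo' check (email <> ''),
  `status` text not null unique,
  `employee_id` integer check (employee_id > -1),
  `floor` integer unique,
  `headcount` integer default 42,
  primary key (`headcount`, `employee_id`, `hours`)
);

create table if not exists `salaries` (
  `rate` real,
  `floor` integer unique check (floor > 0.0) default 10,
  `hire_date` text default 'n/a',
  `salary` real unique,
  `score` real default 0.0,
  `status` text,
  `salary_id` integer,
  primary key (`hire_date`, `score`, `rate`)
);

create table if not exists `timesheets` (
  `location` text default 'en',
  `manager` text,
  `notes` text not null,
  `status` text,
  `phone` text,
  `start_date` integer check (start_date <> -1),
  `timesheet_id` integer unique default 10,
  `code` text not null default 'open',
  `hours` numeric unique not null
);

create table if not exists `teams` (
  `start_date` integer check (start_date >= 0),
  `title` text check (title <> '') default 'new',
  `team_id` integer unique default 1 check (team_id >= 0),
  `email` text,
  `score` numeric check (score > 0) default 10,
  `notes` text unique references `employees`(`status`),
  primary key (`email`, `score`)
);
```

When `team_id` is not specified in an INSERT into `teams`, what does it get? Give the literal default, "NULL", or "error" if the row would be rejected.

team_id has an explicit DEFAULT 1.
When the column is omitted from an INSERT, that default is used.

1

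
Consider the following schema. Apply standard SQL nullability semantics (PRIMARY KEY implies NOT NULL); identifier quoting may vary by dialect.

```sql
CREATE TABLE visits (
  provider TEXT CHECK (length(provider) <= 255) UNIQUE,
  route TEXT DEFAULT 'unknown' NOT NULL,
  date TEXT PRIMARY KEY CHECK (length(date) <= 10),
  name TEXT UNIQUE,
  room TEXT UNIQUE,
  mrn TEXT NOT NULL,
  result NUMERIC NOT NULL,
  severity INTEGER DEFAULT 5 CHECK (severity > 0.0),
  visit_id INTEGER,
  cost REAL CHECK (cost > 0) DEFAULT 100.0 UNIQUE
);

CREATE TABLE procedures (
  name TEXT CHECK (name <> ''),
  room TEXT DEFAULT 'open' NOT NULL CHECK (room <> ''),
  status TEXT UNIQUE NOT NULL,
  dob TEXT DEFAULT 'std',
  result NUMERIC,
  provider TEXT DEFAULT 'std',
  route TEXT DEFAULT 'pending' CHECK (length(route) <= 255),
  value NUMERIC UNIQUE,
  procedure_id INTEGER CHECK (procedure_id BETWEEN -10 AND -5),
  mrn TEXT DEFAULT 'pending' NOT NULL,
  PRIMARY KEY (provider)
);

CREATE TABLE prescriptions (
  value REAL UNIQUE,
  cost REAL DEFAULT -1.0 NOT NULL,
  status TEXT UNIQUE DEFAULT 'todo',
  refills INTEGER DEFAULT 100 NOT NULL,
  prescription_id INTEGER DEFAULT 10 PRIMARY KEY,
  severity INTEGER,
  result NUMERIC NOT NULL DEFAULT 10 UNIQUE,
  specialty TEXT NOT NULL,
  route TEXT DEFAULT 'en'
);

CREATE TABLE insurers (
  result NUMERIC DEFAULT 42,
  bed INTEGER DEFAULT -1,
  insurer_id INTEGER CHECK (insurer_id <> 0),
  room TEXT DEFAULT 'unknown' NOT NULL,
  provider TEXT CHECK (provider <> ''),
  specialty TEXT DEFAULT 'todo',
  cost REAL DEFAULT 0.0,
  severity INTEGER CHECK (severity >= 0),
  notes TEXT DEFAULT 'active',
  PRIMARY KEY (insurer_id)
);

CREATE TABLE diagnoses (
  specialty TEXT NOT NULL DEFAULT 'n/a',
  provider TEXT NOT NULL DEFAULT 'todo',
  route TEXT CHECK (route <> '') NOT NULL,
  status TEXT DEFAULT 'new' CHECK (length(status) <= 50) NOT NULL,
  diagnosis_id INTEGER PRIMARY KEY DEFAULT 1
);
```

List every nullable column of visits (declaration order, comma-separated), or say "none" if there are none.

- provider: CHECK does not forbid NULL (a CHECK constraint passes when its expression is NULL) → nullable.
- route: declared NOT NULL → not nullable.
- date: part of the PRIMARY KEY, which implies NOT NULL → not nullable.
- name: UNIQUE does not imply NOT NULL → nullable.
- room: UNIQUE does not imply NOT NULL → nullable.
- mrn: declared NOT NULL → not nullable.
- result: declared NOT NULL → not nullable.
- severity: CHECK does not forbid NULL (a CHECK constraint passes when its expression is NULL) → nullable.
- visit_id: no NOT NULL constraint applies → nullable.
- cost: CHECK does not forbid NULL (a CHECK constraint passes when its expression is NULL) → nullable.

provider, name, room, severity, visit_id, cost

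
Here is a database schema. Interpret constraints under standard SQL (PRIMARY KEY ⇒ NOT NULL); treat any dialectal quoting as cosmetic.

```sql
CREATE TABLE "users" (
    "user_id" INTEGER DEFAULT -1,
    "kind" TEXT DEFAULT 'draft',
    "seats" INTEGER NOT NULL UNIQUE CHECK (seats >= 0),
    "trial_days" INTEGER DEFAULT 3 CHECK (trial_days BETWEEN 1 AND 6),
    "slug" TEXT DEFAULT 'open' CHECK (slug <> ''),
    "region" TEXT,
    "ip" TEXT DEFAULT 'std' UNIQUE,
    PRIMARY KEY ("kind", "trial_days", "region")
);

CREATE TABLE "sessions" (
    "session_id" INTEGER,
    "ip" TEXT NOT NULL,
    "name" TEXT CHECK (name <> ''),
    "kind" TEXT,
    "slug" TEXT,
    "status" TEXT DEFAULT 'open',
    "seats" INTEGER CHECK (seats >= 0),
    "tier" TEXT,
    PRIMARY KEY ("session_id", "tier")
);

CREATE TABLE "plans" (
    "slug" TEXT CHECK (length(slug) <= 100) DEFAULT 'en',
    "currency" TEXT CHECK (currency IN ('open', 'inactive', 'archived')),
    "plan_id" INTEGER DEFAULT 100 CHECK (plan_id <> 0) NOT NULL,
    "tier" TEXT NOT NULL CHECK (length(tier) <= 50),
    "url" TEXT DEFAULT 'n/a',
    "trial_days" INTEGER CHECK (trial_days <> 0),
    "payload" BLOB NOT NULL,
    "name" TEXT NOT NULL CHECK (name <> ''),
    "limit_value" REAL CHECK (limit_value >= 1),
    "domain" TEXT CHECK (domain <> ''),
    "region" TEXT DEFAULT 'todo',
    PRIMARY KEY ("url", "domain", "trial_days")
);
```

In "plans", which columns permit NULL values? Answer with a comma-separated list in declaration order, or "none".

- slug: CHECK does not forbid NULL (a CHECK constraint passes when its expression is NULL) → nullable.
- currency: CHECK does not forbid NULL (a CHECK constraint passes when its expression is NULL) → nullable.
- plan_id: declared NOT NULL → not nullable.
- tier: declared NOT NULL → not nullable.
- url: part of the PRIMARY KEY, which implies NOT NULL → not nullable.
- trial_days: part of the PRIMARY KEY, which implies NOT NULL → not nullable.
- payload: declared NOT NULL → not nullable.
- name: declared NOT NULL → not nullable.
- limit_value: CHECK does not forbid NULL (a CHECK constraint passes when its expression is NULL) → nullable.
- domain: part of the PRIMARY KEY, which implies NOT NULL → not nullable.
- region: DEFAULT only fills an omitted column; an explicit NULL is still allowed → nullable.

slug, currency, limit_value, region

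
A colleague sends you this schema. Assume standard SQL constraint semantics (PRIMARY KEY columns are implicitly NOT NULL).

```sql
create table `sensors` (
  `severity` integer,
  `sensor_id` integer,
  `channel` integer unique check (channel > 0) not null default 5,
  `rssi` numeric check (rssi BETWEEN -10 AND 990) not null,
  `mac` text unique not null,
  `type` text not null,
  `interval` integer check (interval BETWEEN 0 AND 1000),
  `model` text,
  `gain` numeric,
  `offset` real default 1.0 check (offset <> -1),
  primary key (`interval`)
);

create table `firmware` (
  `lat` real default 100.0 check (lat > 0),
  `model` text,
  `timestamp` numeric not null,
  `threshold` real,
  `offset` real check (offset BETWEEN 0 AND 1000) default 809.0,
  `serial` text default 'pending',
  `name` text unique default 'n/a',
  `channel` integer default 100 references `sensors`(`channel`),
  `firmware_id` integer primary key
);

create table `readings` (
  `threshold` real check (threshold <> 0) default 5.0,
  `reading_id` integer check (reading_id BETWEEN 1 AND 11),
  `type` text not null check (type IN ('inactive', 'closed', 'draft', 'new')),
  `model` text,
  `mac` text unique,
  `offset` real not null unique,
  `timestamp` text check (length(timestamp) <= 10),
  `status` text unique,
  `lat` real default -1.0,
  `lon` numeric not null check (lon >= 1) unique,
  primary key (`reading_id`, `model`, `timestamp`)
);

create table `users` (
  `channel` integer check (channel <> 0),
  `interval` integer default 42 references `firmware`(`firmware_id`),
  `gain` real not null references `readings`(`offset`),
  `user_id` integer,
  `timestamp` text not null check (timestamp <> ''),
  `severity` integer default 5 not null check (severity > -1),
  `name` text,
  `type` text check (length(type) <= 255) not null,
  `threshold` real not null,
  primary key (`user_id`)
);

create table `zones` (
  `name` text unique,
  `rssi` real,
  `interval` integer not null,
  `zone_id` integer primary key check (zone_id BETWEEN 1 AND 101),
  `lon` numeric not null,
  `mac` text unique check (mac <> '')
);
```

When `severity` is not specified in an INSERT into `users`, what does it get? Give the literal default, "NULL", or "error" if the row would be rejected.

severity has an explicit DEFAULT 5.
When the column is omitted from an INSERT, that default is used.

5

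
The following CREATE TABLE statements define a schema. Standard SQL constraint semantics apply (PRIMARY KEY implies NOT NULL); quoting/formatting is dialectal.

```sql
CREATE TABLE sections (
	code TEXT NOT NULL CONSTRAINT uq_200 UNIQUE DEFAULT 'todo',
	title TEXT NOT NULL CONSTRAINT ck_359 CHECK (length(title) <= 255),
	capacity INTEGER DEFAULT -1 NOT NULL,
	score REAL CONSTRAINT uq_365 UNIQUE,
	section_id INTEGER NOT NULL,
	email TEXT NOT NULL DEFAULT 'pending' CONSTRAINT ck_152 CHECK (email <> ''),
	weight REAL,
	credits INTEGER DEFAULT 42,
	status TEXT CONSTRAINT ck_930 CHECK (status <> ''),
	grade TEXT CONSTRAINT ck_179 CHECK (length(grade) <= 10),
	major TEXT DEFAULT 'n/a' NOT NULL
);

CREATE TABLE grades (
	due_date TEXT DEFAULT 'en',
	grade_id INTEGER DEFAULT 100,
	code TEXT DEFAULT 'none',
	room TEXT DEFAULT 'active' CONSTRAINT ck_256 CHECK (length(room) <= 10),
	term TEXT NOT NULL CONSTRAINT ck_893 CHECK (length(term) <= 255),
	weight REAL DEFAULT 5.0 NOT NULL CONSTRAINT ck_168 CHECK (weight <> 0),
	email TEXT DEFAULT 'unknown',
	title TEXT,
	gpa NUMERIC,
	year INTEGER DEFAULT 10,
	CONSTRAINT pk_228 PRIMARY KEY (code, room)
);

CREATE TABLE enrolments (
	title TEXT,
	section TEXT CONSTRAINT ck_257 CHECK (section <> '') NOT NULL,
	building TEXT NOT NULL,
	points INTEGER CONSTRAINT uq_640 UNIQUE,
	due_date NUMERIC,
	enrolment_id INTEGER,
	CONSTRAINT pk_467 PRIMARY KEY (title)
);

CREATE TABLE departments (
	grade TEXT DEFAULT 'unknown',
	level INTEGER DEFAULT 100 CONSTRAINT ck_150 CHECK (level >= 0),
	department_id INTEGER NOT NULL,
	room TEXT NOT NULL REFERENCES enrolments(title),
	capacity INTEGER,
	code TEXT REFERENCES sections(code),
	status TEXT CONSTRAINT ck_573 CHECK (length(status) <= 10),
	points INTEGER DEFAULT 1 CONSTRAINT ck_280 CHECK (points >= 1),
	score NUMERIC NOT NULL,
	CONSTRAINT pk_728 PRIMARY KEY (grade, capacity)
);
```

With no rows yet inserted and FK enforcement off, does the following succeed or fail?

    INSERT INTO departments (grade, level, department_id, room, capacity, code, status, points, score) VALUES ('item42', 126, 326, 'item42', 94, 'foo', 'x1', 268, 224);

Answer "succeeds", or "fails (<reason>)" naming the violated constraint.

NOT NULL columns: capacity is supplied; department_id is supplied; grade is supplied; room is supplied; score is supplied.
CHECK constraints: 126 satisfies (level >= 0); 'x1' satisfies (length(status) <= 10); 268 satisfies (points >= 1).
No constraint is violated.

succeeds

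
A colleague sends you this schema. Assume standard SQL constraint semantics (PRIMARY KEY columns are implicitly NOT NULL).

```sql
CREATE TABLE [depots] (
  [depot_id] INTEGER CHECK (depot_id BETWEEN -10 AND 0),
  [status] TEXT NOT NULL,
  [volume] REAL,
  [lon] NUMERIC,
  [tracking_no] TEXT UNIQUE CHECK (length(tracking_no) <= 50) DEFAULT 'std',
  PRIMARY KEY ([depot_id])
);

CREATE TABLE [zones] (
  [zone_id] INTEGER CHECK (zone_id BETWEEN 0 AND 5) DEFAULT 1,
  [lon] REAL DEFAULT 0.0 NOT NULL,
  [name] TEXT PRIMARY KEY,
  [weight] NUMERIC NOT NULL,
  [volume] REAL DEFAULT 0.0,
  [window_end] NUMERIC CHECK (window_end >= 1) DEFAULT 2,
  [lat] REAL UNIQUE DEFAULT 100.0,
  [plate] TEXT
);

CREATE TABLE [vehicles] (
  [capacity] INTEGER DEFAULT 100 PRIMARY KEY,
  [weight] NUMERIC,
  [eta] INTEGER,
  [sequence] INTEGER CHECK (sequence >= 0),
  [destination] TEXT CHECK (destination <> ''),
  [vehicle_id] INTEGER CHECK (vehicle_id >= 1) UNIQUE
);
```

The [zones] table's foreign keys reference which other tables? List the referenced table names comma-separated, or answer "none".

No column in zones has a REFERENCES clause.

none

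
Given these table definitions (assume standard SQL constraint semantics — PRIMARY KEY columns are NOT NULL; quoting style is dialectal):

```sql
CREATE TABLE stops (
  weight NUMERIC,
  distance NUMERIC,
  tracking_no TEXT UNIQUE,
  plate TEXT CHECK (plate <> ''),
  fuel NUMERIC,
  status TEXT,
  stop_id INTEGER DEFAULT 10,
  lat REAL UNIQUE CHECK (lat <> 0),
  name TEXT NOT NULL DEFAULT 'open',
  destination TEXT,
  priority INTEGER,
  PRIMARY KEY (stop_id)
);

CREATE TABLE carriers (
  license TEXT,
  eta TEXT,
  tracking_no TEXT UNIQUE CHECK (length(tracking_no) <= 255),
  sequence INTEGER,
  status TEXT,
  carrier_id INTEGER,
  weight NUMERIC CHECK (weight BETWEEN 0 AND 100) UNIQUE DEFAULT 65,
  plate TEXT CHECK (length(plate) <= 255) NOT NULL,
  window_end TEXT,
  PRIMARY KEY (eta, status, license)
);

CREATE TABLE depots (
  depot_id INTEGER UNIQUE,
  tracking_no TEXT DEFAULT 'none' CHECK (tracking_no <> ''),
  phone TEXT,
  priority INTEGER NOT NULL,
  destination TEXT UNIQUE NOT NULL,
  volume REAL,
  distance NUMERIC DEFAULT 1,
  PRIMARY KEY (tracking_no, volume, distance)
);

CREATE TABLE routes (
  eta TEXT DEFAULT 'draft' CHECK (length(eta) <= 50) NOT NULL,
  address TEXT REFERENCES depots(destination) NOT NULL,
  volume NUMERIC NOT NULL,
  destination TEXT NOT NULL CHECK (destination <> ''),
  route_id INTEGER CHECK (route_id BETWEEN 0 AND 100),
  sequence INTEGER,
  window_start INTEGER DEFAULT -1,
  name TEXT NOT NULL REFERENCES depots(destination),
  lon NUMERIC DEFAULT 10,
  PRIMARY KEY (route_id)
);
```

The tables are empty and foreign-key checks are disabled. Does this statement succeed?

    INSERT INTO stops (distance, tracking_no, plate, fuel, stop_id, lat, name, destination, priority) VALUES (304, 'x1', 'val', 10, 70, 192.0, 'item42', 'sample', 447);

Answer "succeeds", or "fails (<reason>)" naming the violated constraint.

succeeds

NOT NULL columns: name is supplied; stop_id is supplied.
CHECK constraints: 'val' satisfies (plate <> ''); 192.0 satisfies (lat <> 0).
No constraint is violated.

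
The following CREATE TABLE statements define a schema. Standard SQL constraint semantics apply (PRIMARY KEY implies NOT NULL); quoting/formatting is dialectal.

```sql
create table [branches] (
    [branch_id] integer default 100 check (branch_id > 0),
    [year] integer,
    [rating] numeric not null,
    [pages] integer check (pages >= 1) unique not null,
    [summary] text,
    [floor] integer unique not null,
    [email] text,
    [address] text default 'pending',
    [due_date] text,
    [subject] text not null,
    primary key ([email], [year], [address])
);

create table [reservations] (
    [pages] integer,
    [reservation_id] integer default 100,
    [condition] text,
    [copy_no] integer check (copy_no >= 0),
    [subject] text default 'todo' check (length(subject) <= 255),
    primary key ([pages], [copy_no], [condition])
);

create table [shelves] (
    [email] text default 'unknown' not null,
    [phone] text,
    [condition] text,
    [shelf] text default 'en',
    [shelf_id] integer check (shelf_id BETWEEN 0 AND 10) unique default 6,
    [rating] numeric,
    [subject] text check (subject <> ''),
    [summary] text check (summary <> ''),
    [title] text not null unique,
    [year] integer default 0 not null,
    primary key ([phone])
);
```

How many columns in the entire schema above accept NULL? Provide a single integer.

branches: 3 nullable (branch_id, summary, due_date — PK (email, year, address) and explicit NOT NULL columns excluded).
reservations: 2 nullable (reservation_id, subject — PK (pages, copy_no, condition) and explicit NOT NULL columns excluded).
shelves: 6 nullable (condition, shelf, shelf_id, rating, subject, summary — PK (phone) and explicit NOT NULL columns excluded).
Total: 3 + 2 + 6 = 11.

11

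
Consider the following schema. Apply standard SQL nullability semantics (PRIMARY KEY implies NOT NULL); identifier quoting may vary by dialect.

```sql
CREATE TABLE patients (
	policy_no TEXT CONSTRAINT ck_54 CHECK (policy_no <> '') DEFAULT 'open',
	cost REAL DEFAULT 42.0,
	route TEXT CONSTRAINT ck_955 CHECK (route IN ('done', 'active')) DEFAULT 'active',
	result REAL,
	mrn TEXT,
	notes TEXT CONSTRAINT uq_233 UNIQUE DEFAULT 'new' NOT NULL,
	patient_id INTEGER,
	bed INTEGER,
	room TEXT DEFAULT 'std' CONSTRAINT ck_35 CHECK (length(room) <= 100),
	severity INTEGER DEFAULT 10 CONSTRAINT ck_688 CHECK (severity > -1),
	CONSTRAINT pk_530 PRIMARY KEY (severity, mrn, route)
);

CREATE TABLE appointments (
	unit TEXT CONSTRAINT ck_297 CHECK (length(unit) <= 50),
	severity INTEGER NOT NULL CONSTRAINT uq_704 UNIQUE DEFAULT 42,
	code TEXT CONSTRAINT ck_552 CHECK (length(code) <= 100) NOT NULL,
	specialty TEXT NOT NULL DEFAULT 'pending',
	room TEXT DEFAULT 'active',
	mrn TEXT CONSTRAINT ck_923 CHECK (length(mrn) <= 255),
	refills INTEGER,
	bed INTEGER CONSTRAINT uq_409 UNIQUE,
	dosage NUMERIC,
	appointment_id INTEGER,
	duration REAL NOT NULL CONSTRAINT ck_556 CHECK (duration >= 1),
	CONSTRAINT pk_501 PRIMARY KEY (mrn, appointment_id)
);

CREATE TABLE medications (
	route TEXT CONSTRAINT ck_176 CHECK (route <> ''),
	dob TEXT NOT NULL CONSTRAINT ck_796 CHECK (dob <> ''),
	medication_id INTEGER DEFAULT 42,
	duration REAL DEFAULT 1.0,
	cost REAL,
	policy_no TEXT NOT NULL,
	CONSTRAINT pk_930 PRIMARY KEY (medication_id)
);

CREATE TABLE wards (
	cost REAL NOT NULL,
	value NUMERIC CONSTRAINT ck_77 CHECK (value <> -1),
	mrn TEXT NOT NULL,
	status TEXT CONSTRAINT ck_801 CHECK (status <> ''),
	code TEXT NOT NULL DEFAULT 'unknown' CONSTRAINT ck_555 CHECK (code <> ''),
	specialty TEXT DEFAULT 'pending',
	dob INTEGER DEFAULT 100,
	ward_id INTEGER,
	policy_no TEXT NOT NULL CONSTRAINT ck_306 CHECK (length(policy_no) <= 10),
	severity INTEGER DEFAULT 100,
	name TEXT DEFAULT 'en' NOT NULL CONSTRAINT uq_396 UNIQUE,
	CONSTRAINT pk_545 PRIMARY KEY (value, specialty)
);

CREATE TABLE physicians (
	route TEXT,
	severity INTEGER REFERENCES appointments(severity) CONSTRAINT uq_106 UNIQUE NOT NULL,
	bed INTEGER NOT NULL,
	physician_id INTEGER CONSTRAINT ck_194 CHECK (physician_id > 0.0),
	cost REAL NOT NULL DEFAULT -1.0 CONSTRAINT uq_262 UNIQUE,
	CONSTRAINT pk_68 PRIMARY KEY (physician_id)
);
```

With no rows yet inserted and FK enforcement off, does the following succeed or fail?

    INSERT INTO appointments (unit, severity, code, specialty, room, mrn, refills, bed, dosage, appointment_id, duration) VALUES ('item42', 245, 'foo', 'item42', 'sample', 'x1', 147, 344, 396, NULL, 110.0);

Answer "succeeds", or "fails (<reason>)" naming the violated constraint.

appointment_id is explicitly set to NULL, but appointment_id is part of the PRIMARY KEY (implied NOT NULL).

fails (NOT NULL on appointment_id)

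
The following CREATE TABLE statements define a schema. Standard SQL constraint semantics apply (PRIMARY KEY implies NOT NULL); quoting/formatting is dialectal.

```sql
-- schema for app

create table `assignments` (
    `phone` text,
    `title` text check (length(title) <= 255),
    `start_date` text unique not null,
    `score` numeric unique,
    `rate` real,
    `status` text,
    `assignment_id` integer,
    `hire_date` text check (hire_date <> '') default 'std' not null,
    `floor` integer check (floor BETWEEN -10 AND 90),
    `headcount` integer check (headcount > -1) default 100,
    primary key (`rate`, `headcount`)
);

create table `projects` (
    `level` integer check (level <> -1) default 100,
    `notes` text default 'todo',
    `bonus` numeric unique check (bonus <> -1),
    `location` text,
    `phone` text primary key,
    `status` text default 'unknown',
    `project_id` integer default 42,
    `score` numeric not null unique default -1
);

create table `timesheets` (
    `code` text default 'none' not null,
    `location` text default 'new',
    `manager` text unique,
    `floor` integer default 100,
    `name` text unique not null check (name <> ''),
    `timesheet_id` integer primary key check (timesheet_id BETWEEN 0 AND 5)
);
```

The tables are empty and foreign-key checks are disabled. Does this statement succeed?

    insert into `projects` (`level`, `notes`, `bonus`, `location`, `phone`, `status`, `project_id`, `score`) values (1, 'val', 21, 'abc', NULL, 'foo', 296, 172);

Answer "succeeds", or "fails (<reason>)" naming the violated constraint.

phone is explicitly set to NULL, but phone is part of the PRIMARY KEY (implied NOT NULL).

fails (NOT NULL on phone)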